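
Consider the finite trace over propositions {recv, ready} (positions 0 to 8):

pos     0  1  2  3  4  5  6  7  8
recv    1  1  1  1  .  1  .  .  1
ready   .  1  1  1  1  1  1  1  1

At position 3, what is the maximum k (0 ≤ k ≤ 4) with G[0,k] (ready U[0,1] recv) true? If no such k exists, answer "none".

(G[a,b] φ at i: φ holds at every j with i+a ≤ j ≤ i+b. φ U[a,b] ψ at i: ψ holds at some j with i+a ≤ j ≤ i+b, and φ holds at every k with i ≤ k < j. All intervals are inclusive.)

2

(ready U[0,1] recv) must hold from j=3 onward; find where it first fails.
  j=3: holds
  j=4: holds
  j=5: holds
  j=6: fails
Holds on [3,5], so largest k = 2.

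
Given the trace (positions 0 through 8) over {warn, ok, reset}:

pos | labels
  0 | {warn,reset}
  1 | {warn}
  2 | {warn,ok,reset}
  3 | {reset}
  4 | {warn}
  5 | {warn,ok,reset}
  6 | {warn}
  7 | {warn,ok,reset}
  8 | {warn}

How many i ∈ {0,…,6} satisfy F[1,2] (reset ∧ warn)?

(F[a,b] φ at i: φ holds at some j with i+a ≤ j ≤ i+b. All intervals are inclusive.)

6

Evaluate at each i in [0,6]:
  i=0: ✓ (witness j=2)
  i=1: ✓ (witness j=2)
  i=2: ✗ (none in [3,4])
  i=3: ✓ (witness j=5)
  i=4: ✓ (witness j=5)
  i=5: ✓ (witness j=7)
  i=6: ✓ (witness j=7)
Positions where it holds: {0, 1, 3, 4, 5, 6} → 6.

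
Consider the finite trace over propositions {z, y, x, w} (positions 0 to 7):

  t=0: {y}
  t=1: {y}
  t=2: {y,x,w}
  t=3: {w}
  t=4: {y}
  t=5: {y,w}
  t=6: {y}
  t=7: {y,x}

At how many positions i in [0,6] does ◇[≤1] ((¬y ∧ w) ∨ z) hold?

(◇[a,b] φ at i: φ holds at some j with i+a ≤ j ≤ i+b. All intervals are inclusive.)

2

Evaluate at each i in [0,6]:
  i=0: ✗ (none in [0,1])
  i=1: ✗ (none in [1,2])
  i=2: ✓ (witness j=3)
  i=3: ✓ (witness j=3)
  i=4: ✗ (none in [4,5])
  i=5: ✗ (none in [5,6])
  i=6: ✗ (none in [6,7])
Positions where it holds: {2, 3} → 2.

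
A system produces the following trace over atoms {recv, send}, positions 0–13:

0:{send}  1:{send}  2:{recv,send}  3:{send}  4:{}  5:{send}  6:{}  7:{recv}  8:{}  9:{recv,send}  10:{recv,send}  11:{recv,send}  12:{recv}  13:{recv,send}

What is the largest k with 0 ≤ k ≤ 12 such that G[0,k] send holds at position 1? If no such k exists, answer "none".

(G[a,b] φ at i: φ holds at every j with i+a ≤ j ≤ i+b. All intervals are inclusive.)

send must hold from j=1 onward; find where it first fails.
  j=1: holds
  j=2: holds
  j=3: holds
  j=4: fails
Holds on [1,3], so largest k = 2.

2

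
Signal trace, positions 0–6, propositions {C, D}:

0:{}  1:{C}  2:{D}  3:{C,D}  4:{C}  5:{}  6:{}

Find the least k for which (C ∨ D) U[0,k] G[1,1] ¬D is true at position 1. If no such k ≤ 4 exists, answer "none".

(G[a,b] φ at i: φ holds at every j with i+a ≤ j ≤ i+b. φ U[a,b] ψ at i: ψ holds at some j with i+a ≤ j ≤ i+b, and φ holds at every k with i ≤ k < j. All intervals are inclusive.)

Need earliest j ≥ 1 with G[1,1] ¬D, and (C ∨ D) at every k in [1,j-1].
  j=1: rhs fails.
  j=2: rhs fails.
  j=3: rhs holds; lhs holds on [1,2]. k = 2.

2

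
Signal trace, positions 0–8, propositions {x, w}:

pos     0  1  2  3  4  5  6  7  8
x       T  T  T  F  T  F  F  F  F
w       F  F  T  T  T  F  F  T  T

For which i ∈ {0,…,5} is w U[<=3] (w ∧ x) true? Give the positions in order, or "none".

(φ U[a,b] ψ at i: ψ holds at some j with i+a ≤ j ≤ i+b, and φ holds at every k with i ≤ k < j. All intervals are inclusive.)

2, 3, 4

Evaluate at each i in [0,5]:
  i=0: ✗ (lhs fails at k=0 before rhs at j=2)
  i=1: ✗ (lhs fails at k=1 before rhs at j=2)
  i=2: ✓ (rhs at j=2)
  i=3: ✓ (rhs at j=4; lhs holds on [3,3])
  i=4: ✓ (rhs at j=4)
  i=5: ✗ (no rhs in [5,8])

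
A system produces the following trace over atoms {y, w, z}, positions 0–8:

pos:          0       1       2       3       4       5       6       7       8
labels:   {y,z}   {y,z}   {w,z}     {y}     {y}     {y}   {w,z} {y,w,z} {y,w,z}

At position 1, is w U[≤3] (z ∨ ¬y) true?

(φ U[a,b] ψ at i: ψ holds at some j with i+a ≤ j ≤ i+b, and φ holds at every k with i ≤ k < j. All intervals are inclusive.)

True

Need some j in [1,4] with (z ∨ ¬y), and w at every k in [1,j-1].
  j=1: (z ∨ ¬y) holds; no prefix to check → satisfied.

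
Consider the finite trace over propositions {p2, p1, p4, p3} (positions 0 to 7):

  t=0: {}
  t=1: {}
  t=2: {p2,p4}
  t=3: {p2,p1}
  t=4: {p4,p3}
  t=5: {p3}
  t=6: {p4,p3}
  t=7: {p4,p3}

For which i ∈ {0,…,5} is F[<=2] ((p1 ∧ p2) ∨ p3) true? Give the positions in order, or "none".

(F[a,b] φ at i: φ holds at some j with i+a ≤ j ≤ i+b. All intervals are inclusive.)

Evaluate at each i in [0,5]:
  i=0: ✗ (none in [0,2])
  i=1: ✓ (witness j=3)
  i=2: ✓ (witness j=3)
  i=3: ✓ (witness j=3)
  i=4: ✓ (witness j=4)
  i=5: ✓ (witness j=5)

1, 2, 3, 4, 5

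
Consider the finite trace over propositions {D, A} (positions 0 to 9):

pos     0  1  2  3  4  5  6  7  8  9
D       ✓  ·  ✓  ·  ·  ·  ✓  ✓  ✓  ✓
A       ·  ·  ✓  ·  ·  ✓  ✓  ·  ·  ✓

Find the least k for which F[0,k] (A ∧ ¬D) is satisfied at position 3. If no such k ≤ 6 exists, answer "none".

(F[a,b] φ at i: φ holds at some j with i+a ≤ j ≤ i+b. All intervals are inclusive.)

2

Scan j = 3,4,… for (A ∧ ¬D):
  j=3: fails
  j=4: fails
  j=5: holds
First hit at j=5, so smallest k = 5-3 = 2.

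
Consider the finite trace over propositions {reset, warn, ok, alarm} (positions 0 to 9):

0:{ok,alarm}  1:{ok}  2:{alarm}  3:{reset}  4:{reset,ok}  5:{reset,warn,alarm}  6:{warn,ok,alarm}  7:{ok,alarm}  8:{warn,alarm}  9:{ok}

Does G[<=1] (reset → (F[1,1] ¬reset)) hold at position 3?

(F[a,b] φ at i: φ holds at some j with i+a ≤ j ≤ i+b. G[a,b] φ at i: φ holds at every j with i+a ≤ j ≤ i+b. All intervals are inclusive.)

Does not hold

Check (reset → (F[1,1] ¬reset)) at every j in [3,4]:
  j=3: antecedent true; consequent fails (none in [4,4]) → ✗
  j=4: antecedent true; consequent fails (none in [5,5]) → ✗
Fails at j=3 → formula fails.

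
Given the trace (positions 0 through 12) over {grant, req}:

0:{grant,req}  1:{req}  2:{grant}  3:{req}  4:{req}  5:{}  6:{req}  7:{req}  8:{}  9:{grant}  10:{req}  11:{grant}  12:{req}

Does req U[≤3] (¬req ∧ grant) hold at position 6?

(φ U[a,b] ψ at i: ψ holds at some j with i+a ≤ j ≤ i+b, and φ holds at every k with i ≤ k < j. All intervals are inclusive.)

Need some j in [6,9] with (¬req ∧ grant), and req at every k in [6,j-1].
  j=6: (¬req ∧ grant) false.
  j=7: (¬req ∧ grant) false.
  j=8: (¬req ∧ grant) false.
  j=9: (¬req ∧ grant) holds, but req fails at k=8 → not this j.
No j in the window works → until fails.

False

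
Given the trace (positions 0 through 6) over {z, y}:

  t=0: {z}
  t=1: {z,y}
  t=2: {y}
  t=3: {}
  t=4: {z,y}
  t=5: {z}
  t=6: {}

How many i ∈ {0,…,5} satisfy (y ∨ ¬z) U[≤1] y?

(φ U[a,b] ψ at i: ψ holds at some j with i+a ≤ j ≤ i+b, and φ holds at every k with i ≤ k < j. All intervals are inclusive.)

Evaluate at each i in [0,5]:
  i=0: ✗ (lhs fails at k=0 before rhs at j=1)
  i=1: ✓ (rhs at j=1)
  i=2: ✓ (rhs at j=2)
  i=3: ✓ (rhs at j=4; lhs holds on [3,3])
  i=4: ✓ (rhs at j=4)
  i=5: ✗ (no rhs in [5,6])
Positions where it holds: {1, 2, 3, 4} → 4.

4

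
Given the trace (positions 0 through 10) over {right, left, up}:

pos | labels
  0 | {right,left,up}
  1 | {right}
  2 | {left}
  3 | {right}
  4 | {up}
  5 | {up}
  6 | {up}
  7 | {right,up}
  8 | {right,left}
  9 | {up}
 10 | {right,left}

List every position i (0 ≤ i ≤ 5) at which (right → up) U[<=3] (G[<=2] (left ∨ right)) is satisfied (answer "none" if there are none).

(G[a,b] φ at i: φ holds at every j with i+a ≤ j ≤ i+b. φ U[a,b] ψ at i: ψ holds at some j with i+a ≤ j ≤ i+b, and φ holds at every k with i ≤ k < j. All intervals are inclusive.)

Evaluate at each i in [0,5]:
  i=0: ✓ (rhs at j=0)
  i=1: ✓ (rhs at j=1)
  i=2: ✗ (no rhs in [2,5])
  i=3: ✗ (no rhs in [3,6])
  i=4: ✗ (no rhs in [4,7])
  i=5: ✗ (no rhs in [5,8])

0, 1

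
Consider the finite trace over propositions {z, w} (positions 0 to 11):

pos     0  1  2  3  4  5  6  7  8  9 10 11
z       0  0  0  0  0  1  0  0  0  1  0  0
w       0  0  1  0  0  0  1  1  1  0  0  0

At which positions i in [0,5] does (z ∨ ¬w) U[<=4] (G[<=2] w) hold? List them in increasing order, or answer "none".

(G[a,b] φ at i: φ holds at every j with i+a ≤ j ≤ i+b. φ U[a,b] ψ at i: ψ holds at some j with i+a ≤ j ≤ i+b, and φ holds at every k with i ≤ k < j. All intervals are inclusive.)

3, 4, 5

Evaluate at each i in [0,5]:
  i=0: ✗ (no rhs in [0,4])
  i=1: ✗ (no rhs in [1,5])
  i=2: ✗ (lhs fails at k=2 before rhs at j=6)
  i=3: ✓ (rhs at j=6; lhs holds on [3,5])
  i=4: ✓ (rhs at j=6; lhs holds on [4,5])
  i=5: ✓ (rhs at j=6; lhs holds on [5,5])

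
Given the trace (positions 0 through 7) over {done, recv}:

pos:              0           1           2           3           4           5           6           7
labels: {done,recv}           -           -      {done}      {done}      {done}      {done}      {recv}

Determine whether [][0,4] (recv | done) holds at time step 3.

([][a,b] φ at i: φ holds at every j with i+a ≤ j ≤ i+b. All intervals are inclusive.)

True

Check (recv | done) at every j in [3,7]:
  j=3: true
  j=4: true
  j=5: true
  j=6: true
  j=7: true
All positions satisfy it → formula holds.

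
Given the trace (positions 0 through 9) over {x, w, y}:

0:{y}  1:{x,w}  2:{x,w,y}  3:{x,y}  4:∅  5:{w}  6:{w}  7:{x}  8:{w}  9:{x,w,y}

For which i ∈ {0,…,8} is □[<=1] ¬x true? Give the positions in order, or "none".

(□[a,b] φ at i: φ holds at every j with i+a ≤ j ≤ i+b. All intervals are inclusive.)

4, 5

Evaluate at each i in [0,8]:
  i=0: ✗ (fails at j=1)
  i=1: ✗ (fails at j=1)
  i=2: ✗ (fails at j=2)
  i=3: ✗ (fails at j=3)
  i=4: ✓ (all of [4,5])
  i=5: ✓ (all of [5,6])
  i=6: ✗ (fails at j=7)
  i=7: ✗ (fails at j=7)
  i=8: ✗ (fails at j=9)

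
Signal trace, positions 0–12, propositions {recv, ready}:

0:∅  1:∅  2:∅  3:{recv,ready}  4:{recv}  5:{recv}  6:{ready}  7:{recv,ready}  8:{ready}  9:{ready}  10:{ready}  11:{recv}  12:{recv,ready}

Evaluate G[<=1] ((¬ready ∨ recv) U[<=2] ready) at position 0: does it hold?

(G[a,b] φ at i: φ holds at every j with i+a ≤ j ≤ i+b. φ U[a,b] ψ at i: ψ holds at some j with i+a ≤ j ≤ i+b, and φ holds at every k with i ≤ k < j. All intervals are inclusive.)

Does not hold

Check ((¬ready ∨ recv) U[<=2] ready) at every j in [0,1]:
  j=0: fails
  j=1: holds
Fails at j=0 → formula fails.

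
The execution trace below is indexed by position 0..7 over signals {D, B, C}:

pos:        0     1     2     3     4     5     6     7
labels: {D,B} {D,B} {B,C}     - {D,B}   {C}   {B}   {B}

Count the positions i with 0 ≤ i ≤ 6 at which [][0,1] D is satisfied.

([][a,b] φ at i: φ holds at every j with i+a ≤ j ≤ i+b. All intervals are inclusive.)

1

Evaluate at each i in [0,6]:
  i=0: ✓ (all of [0,1])
  i=1: ✗ (fails at j=2)
  i=2: ✗ (fails at j=2)
  i=3: ✗ (fails at j=3)
  i=4: ✗ (fails at j=5)
  i=5: ✗ (fails at j=5)
  i=6: ✗ (fails at j=6)
Positions where it holds: {0} → 1.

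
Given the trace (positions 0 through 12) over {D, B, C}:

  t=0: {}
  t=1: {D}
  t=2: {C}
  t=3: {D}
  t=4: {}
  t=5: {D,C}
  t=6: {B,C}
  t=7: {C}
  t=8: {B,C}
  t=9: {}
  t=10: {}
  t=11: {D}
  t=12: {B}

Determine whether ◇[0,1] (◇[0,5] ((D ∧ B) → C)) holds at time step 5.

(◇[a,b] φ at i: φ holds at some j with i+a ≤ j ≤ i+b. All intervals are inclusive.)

Check ◇[0,5] ((D ∧ B) → C) at each j in [5,6]:
  j=5: holds (witness at 5)
  j=6: holds (witness at 6)
Found at j=5 → formula holds.

True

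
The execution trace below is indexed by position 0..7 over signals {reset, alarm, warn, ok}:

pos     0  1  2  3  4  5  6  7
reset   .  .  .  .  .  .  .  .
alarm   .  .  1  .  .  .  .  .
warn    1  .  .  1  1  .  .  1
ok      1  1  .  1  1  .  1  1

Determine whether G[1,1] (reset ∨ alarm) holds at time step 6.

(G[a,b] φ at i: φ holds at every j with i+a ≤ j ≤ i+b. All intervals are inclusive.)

Check (reset ∨ alarm) at every j in [7,7]:
  j=7: false
Fails at j=7 → formula fails.

Does not hold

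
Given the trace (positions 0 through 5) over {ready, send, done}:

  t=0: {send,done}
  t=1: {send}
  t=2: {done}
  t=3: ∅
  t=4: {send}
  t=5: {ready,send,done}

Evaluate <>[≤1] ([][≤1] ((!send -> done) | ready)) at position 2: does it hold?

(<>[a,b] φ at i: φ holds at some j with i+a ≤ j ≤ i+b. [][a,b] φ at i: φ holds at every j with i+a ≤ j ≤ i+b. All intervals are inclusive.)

Does not hold

Check [][≤1] ((!send -> done) | ready) at each j in [2,3]:
  j=2: fails at 3
  j=3: fails at 3
No position in the window satisfies it → formula fails.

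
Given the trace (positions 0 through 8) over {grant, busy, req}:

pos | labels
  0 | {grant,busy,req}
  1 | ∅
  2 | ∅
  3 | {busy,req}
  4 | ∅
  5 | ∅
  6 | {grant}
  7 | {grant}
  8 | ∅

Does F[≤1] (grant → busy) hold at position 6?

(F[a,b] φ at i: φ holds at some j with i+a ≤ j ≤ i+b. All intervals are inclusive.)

Check (grant → busy) at each j in [6,7]:
  j=6: false
  j=7: false
No position in the window satisfies it → formula fails.

Does not hold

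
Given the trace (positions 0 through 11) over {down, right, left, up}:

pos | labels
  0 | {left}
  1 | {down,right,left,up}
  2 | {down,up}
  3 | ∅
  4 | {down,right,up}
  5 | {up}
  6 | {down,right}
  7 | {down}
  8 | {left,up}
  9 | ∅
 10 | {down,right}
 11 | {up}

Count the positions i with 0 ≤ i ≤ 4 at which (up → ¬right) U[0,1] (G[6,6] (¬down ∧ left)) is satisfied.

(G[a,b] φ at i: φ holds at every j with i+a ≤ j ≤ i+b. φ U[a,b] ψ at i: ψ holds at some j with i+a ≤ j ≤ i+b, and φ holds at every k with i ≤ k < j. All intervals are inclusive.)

1

Evaluate at each i in [0,4]:
  i=0: ✗ (no rhs in [0,1])
  i=1: ✗ (lhs fails at k=1 before rhs at j=2)
  i=2: ✓ (rhs at j=2)
  i=3: ✗ (no rhs in [3,4])
  i=4: ✗ (no rhs in [4,5])
Positions where it holds: {2} → 1.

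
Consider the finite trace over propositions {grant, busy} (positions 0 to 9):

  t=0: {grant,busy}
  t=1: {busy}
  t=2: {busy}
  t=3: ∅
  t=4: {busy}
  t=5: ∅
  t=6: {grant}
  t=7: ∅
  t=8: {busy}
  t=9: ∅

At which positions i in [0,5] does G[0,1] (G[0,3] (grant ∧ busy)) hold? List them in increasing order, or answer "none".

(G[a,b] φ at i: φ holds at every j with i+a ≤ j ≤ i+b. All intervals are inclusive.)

Evaluate at each i in [0,5]:
  i=0: ✗ (fails at j=0)
  i=1: ✗ (fails at j=1)
  i=2: ✗ (fails at j=2)
  i=3: ✗ (fails at j=3)
  i=4: ✗ (fails at j=4)
  i=5: ✗ (fails at j=5)

none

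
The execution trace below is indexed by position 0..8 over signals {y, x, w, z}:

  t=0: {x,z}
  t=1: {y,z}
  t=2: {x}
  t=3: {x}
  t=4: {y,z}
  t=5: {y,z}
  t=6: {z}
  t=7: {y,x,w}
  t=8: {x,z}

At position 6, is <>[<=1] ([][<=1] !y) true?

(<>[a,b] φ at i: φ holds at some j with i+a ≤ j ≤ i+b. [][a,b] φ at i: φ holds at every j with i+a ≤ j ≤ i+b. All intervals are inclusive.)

Check [][<=1] !y at each j in [6,7]:
  j=6: fails at 7
  j=7: fails at 7
No position in the window satisfies it → formula fails.

Does not hold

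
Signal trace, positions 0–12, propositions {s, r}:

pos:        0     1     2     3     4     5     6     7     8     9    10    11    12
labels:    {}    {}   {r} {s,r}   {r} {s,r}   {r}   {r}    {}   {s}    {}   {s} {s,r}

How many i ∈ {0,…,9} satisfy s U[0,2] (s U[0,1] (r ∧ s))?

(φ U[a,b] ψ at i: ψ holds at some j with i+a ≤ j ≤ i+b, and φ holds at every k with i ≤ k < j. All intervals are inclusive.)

Evaluate at each i in [0,9]:
  i=0: ✗ (no rhs in [0,2])
  i=1: ✗ (lhs fails at k=1 before rhs at j=3)
  i=2: ✗ (lhs fails at k=2 before rhs at j=3)
  i=3: ✓ (rhs at j=3)
  i=4: ✗ (lhs fails at k=4 before rhs at j=5)
  i=5: ✓ (rhs at j=5)
  i=6: ✗ (no rhs in [6,8])
  i=7: ✗ (no rhs in [7,9])
  i=8: ✗ (no rhs in [8,10])
  i=9: ✗ (lhs fails at k=10 before rhs at j=11)
Positions where it holds: {3, 5} → 2.

2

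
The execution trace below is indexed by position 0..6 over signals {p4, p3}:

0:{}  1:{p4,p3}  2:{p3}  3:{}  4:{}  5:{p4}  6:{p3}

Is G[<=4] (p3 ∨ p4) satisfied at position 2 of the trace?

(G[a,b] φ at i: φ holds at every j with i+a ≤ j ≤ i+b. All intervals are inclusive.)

Does not hold

Check (p3 ∨ p4) at every j in [2,6]:
  j=2: true
  j=3: false
  j=4: false
  j=5: true
  j=6: true
Fails at j=3 → formula fails.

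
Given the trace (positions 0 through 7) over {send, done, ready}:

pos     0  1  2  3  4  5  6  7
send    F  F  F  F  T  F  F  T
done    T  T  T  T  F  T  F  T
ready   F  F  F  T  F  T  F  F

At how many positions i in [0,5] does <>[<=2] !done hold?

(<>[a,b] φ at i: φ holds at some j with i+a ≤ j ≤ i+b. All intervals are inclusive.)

4

Evaluate at each i in [0,5]:
  i=0: ✗ (none in [0,2])
  i=1: ✗ (none in [1,3])
  i=2: ✓ (witness j=4)
  i=3: ✓ (witness j=4)
  i=4: ✓ (witness j=4)
  i=5: ✓ (witness j=6)
Positions where it holds: {2, 3, 4, 5} → 4.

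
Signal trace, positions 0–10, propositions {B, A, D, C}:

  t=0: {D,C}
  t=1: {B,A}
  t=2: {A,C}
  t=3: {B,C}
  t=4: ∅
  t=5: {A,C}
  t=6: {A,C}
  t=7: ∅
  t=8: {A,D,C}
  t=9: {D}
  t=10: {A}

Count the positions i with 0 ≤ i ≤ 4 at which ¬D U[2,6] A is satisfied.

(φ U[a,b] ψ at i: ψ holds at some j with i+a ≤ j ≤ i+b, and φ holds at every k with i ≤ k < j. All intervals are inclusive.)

4

Evaluate at each i in [0,4]:
  i=0: ✗ (lhs fails at k=0 before rhs at j=2)
  i=1: ✓ (rhs at j=5; lhs holds on [1,4])
  i=2: ✓ (rhs at j=5; lhs holds on [2,4])
  i=3: ✓ (rhs at j=5; lhs holds on [3,4])
  i=4: ✓ (rhs at j=6; lhs holds on [4,5])
Positions where it holds: {1, 2, 3, 4} → 4.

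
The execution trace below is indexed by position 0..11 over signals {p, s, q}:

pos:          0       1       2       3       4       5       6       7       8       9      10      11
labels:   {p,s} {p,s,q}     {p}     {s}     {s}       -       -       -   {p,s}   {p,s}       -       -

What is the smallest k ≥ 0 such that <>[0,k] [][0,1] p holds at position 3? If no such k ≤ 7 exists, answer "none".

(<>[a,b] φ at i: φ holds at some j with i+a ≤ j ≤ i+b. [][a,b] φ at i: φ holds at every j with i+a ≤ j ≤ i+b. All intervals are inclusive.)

Scan j = 3,4,… for [][0,1] p:
  j=3: fails
  j=4: fails
  j=5: fails
  j=6: fails
  j=7: fails
  j=8: holds
First hit at j=8, so smallest k = 8-3 = 5.

5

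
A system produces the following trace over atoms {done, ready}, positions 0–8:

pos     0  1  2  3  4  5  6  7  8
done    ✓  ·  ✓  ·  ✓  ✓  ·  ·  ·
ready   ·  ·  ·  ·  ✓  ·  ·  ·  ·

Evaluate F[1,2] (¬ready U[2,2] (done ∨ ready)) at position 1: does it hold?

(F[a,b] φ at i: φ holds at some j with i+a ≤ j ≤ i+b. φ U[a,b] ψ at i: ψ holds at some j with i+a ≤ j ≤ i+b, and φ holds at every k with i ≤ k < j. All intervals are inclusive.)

True

Check (¬ready U[2,2] (done ∨ ready)) at each j in [2,3]:
  j=2: holds
  j=3: fails
Found at j=2 → formula holds.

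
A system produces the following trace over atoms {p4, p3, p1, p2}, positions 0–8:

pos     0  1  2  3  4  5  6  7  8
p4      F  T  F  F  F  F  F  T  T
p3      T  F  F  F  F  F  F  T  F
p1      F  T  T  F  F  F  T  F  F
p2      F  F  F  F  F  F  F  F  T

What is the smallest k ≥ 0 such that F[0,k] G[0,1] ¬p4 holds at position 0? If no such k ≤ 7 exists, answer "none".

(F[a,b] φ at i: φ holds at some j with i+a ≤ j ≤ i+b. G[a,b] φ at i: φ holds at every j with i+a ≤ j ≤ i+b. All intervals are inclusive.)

2

Scan j = 0,1,… for G[0,1] ¬p4:
  j=0: fails
  j=1: fails
  j=2: holds
First hit at j=2, so smallest k = 2-0 = 2.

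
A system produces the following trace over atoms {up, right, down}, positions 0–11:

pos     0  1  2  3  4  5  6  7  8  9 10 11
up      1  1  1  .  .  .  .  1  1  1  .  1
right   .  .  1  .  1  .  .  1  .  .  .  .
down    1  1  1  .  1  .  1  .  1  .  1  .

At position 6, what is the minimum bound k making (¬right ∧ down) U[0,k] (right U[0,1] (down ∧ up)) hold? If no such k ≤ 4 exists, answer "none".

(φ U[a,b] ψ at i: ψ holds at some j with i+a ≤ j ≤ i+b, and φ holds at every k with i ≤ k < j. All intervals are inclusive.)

Need earliest j ≥ 6 with (right U[0,1] (down ∧ up)), and (¬right ∧ down) at every k in [6,j-1].
  j=6: rhs fails.
  j=7: rhs holds; lhs holds on [6,6]. k = 1.

1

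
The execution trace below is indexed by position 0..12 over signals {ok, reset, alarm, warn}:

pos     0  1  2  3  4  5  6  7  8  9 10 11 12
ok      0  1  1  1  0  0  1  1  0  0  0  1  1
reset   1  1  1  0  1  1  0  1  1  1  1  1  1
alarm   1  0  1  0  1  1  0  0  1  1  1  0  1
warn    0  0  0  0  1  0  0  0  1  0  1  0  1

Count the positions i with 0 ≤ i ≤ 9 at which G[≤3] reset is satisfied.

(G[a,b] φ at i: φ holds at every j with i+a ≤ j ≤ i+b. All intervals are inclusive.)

Evaluate at each i in [0,9]:
  i=0: ✗ (fails at j=3)
  i=1: ✗ (fails at j=3)
  i=2: ✗ (fails at j=3)
  i=3: ✗ (fails at j=3)
  i=4: ✗ (fails at j=6)
  i=5: ✗ (fails at j=6)
  i=6: ✗ (fails at j=6)
  i=7: ✓ (all of [7,10])
  i=8: ✓ (all of [8,11])
  i=9: ✓ (all of [9,12])
Positions where it holds: {7, 8, 9} → 3.

3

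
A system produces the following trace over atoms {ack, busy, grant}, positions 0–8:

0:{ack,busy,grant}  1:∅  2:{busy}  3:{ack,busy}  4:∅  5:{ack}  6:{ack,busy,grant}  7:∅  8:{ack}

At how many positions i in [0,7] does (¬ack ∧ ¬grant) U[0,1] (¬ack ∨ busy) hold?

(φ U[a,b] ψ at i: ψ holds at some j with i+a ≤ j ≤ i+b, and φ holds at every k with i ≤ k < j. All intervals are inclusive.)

7

Evaluate at each i in [0,7]:
  i=0: ✓ (rhs at j=0)
  i=1: ✓ (rhs at j=1)
  i=2: ✓ (rhs at j=2)
  i=3: ✓ (rhs at j=3)
  i=4: ✓ (rhs at j=4)
  i=5: ✗ (lhs fails at k=5 before rhs at j=6)
  i=6: ✓ (rhs at j=6)
  i=7: ✓ (rhs at j=7)
Positions where it holds: {0, 1, 2, 3, 4, 6, 7} → 7.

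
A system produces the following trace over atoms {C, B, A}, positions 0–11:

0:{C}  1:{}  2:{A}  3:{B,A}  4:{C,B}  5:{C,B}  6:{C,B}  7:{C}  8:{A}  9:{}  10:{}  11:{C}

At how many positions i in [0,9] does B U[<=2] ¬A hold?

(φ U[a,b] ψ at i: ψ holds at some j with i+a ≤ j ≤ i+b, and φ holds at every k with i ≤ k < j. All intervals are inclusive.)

Evaluate at each i in [0,9]:
  i=0: ✓ (rhs at j=0)
  i=1: ✓ (rhs at j=1)
  i=2: ✗ (lhs fails at k=2 before rhs at j=4)
  i=3: ✓ (rhs at j=4; lhs holds on [3,3])
  i=4: ✓ (rhs at j=4)
  i=5: ✓ (rhs at j=5)
  i=6: ✓ (rhs at j=6)
  i=7: ✓ (rhs at j=7)
  i=8: ✗ (lhs fails at k=8 before rhs at j=9)
  i=9: ✓ (rhs at j=9)
Positions where it holds: {0, 1, 3, 4, 5, 6, 7, 9} → 8.

8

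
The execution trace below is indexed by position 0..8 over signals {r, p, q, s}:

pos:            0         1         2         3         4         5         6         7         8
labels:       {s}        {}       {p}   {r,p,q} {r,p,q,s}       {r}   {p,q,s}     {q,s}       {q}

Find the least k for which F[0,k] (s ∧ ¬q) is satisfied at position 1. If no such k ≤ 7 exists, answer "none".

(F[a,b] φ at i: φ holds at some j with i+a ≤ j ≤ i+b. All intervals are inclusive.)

none

Scan j = 1,2,… for (s ∧ ¬q):
  j=1: fails
  j=2: fails
  j=3: fails
  j=4: fails
  j=5: fails
  j=6: fails
  j=7: fails
  j=8: fails
No j in [1,8] satisfies it → none.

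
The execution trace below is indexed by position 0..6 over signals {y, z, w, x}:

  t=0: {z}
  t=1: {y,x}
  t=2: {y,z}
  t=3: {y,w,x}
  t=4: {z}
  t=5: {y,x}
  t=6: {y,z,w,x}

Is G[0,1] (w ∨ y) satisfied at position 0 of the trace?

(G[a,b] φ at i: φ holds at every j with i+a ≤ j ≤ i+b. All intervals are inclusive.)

Check (w ∨ y) at every j in [0,1]:
  j=0: false
  j=1: true
Fails at j=0 → formula fails.

Does not hold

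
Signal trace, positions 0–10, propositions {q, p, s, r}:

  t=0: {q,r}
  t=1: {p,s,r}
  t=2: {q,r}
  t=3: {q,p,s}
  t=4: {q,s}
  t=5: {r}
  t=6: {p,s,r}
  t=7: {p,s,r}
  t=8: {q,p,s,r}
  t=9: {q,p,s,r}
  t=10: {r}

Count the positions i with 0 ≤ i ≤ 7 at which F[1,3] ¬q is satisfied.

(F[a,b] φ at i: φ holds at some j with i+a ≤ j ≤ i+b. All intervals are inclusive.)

7

Evaluate at each i in [0,7]:
  i=0: ✓ (witness j=1)
  i=1: ✗ (none in [2,4])
  i=2: ✓ (witness j=5)
  i=3: ✓ (witness j=5)
  i=4: ✓ (witness j=5)
  i=5: ✓ (witness j=6)
  i=6: ✓ (witness j=7)
  i=7: ✓ (witness j=10)
Positions where it holds: {0, 2, 3, 4, 5, 6, 7} → 7.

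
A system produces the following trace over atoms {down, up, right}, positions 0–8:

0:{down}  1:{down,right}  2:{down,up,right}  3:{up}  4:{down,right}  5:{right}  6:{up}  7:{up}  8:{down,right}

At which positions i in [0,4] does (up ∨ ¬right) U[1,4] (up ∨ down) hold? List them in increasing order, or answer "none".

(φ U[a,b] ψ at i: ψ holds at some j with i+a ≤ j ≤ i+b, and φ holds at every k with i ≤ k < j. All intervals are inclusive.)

0, 2, 3

Evaluate at each i in [0,4]:
  i=0: ✓ (rhs at j=1; lhs holds on [0,0])
  i=1: ✗ (lhs fails at k=1 before rhs at j=2)
  i=2: ✓ (rhs at j=3; lhs holds on [2,2])
  i=3: ✓ (rhs at j=4; lhs holds on [3,3])
  i=4: ✗ (lhs fails at k=4 before rhs at j=6)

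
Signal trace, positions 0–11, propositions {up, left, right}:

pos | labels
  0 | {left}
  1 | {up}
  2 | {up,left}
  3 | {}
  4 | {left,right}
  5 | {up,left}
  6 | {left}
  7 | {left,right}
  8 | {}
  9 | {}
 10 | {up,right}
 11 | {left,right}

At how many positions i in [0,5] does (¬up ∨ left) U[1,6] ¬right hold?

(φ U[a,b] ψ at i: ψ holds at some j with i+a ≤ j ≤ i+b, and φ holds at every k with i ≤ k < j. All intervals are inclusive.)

5

Evaluate at each i in [0,5]:
  i=0: ✓ (rhs at j=1; lhs holds on [0,0])
  i=1: ✗ (lhs fails at k=1 before rhs at j=2)
  i=2: ✓ (rhs at j=3; lhs holds on [2,2])
  i=3: ✓ (rhs at j=5; lhs holds on [3,4])
  i=4: ✓ (rhs at j=5; lhs holds on [4,4])
  i=5: ✓ (rhs at j=6; lhs holds on [5,5])
Positions where it holds: {0, 2, 3, 4, 5} → 5.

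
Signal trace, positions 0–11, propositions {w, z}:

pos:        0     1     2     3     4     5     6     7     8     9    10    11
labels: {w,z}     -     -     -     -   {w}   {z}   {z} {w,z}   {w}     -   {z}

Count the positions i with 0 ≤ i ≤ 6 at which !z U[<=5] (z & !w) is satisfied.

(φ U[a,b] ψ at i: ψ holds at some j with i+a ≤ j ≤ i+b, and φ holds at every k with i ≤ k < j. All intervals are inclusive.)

6

Evaluate at each i in [0,6]:
  i=0: ✗ (no rhs in [0,5])
  i=1: ✓ (rhs at j=6; lhs holds on [1,5])
  i=2: ✓ (rhs at j=6; lhs holds on [2,5])
  i=3: ✓ (rhs at j=6; lhs holds on [3,5])
  i=4: ✓ (rhs at j=6; lhs holds on [4,5])
  i=5: ✓ (rhs at j=6; lhs holds on [5,5])
  i=6: ✓ (rhs at j=6)
Positions where it holds: {1, 2, 3, 4, 5, 6} → 6.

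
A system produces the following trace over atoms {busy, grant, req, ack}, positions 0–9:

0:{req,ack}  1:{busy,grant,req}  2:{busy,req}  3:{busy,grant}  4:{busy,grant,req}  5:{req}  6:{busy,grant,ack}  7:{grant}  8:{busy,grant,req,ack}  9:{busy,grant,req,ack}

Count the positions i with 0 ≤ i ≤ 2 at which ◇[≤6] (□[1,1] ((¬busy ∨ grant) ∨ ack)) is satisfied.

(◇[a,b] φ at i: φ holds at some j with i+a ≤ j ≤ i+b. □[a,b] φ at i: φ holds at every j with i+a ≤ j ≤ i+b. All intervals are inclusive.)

Evaluate at each i in [0,2]:
  i=0: ✓ (witness j=0)
  i=1: ✓ (witness j=2)
  i=2: ✓ (witness j=2)
Positions where it holds: {0, 1, 2} → 3.

3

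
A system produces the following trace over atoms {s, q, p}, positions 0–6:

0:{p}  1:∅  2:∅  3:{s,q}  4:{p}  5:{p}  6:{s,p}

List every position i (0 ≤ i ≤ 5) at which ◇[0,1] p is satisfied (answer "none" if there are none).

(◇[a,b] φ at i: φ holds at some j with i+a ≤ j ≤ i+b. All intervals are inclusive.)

0, 3, 4, 5

Evaluate at each i in [0,5]:
  i=0: ✓ (witness j=0)
  i=1: ✗ (none in [1,2])
  i=2: ✗ (none in [2,3])
  i=3: ✓ (witness j=4)
  i=4: ✓ (witness j=4)
  i=5: ✓ (witness j=5)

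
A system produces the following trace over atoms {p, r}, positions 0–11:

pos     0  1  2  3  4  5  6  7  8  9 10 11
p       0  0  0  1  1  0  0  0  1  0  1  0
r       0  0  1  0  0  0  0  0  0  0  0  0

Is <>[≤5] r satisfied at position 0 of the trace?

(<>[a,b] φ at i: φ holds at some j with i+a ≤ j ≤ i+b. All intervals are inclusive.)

Check r at each j in [0,5]:
  j=0: false
  j=1: false
  j=2: true
  j=3: false
  j=4: false
  j=5: false
Found at j=2 → formula holds.

True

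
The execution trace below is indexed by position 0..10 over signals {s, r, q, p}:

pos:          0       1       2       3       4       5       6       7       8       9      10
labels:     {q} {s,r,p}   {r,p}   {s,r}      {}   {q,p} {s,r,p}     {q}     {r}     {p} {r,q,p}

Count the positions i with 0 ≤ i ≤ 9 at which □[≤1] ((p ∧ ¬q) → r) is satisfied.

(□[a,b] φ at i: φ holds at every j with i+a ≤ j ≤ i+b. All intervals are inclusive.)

8

Evaluate at each i in [0,9]:
  i=0: ✓ (all of [0,1])
  i=1: ✓ (all of [1,2])
  i=2: ✓ (all of [2,3])
  i=3: ✓ (all of [3,4])
  i=4: ✓ (all of [4,5])
  i=5: ✓ (all of [5,6])
  i=6: ✓ (all of [6,7])
  i=7: ✓ (all of [7,8])
  i=8: ✗ (fails at j=9)
  i=9: ✗ (fails at j=9)
Positions where it holds: {0, 1, 2, 3, 4, 5, 6, 7} → 8.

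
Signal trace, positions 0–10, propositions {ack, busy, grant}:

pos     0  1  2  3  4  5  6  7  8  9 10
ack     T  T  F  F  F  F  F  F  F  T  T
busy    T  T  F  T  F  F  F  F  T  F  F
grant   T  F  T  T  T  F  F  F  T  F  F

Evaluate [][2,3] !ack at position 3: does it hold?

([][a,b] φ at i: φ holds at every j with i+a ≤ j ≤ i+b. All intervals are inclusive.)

Yes

Check !ack at every j in [5,6]:
  j=5: true
  j=6: true
All positions satisfy it → formula holds.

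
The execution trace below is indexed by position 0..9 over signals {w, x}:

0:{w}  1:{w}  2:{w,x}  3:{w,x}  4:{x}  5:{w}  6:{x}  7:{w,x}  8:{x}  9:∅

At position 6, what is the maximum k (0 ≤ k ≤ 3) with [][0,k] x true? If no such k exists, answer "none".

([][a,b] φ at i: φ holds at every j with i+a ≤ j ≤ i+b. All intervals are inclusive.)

2

x must hold from j=6 onward; find where it first fails.
  j=6: holds
  j=7: holds
  j=8: holds
  j=9: fails
Holds on [6,8], so largest k = 2.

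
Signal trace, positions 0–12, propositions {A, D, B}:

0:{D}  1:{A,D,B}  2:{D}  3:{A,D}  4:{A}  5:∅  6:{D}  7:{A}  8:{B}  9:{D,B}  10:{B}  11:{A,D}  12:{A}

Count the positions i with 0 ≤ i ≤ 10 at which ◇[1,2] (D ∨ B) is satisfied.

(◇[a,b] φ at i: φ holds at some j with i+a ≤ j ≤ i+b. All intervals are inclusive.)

Evaluate at each i in [0,10]:
  i=0: ✓ (witness j=1)
  i=1: ✓ (witness j=2)
  i=2: ✓ (witness j=3)
  i=3: ✗ (none in [4,5])
  i=4: ✓ (witness j=6)
  i=5: ✓ (witness j=6)
  i=6: ✓ (witness j=8)
  i=7: ✓ (witness j=8)
  i=8: ✓ (witness j=9)
  i=9: ✓ (witness j=10)
  i=10: ✓ (witness j=11)
Positions where it holds: {0, 1, 2, 4, 5, 6, 7, 8, 9, 10} → 10.

10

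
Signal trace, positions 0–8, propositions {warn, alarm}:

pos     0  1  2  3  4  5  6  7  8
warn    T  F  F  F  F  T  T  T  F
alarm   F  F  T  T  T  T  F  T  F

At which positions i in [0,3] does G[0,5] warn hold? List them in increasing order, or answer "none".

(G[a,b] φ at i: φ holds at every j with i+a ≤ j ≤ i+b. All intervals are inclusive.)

Evaluate at each i in [0,3]:
  i=0: ✗ (fails at j=1)
  i=1: ✗ (fails at j=1)
  i=2: ✗ (fails at j=2)
  i=3: ✗ (fails at j=3)

none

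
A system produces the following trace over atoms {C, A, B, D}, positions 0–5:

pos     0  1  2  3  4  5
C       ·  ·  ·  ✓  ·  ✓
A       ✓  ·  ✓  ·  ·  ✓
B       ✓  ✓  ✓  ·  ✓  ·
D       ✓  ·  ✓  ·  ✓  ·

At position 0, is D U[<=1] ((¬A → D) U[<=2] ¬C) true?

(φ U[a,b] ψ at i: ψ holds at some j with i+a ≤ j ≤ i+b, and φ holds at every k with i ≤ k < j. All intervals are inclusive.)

True

Need some j in [0,1] with ((¬A → D) U[<=2] ¬C), and D at every k in [0,j-1].
  j=0: ((¬A → D) U[<=2] ¬C) holds; no prefix to check → satisfied.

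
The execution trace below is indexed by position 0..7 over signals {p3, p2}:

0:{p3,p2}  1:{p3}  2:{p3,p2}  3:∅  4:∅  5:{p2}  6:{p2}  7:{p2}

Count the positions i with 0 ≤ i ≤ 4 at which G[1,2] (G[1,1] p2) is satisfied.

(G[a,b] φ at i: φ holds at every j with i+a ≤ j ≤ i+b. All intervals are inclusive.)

2

Evaluate at each i in [0,4]:
  i=0: ✗ (fails at j=2)
  i=1: ✗ (fails at j=2)
  i=2: ✗ (fails at j=3)
  i=3: ✓ (all of [4,5])
  i=4: ✓ (all of [5,6])
Positions where it holds: {3, 4} → 2.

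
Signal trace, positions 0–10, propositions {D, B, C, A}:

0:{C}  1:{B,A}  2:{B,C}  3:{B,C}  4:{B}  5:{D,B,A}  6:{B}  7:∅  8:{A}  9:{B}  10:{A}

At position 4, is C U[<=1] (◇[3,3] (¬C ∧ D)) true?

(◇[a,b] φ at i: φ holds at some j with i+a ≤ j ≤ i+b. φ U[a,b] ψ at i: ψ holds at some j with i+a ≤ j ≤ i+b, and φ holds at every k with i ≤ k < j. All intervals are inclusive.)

Need some j in [4,5] with ◇[3,3] (¬C ∧ D), and C at every k in [4,j-1].
  j=4: ◇[3,3] (¬C ∧ D) — fails (none in [7,7]).
  j=5: ◇[3,3] (¬C ∧ D) — fails (none in [8,8]).
No j in the window works → until fails.

False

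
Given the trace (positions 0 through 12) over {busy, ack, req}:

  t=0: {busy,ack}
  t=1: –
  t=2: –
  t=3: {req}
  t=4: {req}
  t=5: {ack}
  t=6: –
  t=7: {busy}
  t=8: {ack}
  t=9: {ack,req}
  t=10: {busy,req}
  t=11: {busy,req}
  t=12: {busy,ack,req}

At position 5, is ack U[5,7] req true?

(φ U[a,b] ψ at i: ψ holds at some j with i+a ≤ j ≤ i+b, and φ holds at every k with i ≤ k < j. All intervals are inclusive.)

Need some j in [10,12] with req, and ack at every k in [5,j-1].
  j=10: req holds, but ack fails at k=6 → not this j.
  j=11: req holds, but ack fails at k=6 → not this j.
  j=12: req holds, but ack fails at k=6 → not this j.
No j in the window works → until fails.

No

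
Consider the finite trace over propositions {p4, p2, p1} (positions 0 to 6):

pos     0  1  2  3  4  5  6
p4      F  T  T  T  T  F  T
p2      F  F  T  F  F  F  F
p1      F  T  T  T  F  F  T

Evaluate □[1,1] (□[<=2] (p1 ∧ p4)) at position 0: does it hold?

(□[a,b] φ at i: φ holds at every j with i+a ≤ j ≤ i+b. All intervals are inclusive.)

Check □[<=2] (p1 ∧ p4) at every j in [1,1]:
  j=1: holds on [1,3]
All positions satisfy it → formula holds.

Holds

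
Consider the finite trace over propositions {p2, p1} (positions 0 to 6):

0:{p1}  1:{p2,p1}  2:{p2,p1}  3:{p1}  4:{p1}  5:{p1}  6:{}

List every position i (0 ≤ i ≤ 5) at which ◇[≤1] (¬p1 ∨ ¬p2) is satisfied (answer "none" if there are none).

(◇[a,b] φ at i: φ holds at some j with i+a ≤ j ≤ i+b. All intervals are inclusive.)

0, 2, 3, 4, 5

Evaluate at each i in [0,5]:
  i=0: ✓ (witness j=0)
  i=1: ✗ (none in [1,2])
  i=2: ✓ (witness j=3)
  i=3: ✓ (witness j=3)
  i=4: ✓ (witness j=4)
  i=5: ✓ (witness j=5)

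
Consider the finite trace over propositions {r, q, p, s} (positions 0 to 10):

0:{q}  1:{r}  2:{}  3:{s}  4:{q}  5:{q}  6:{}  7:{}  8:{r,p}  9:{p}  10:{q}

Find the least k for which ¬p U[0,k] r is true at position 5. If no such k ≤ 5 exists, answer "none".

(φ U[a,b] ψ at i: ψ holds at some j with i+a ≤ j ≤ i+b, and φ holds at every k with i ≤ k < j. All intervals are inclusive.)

Need earliest j ≥ 5 with r, and ¬p at every k in [5,j-1].
  j=5: rhs fails.
  j=6: rhs fails.
  j=7: rhs fails.
  j=8: rhs holds; lhs holds on [5,7]. k = 3.

3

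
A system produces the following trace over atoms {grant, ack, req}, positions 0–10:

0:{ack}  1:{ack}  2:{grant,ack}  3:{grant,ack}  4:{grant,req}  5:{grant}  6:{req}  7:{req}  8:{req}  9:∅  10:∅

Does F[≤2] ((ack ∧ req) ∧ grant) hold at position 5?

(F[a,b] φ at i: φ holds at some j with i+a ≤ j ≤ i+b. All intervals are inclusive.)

Check ((ack ∧ req) ∧ grant) at each j in [5,7]:
  j=5: false
  j=6: false
  j=7: false
No position in the window satisfies it → formula fails.

Does not hold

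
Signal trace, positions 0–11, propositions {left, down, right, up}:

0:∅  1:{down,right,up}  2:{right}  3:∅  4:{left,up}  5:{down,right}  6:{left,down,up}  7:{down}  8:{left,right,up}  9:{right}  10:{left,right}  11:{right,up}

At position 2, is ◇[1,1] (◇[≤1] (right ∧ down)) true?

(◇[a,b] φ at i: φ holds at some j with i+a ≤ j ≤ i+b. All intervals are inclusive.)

Check ◇[≤1] (right ∧ down) at each j in [3,3]:
  j=3: fails (none in [3,4])
No position in the window satisfies it → formula fails.

Does not hold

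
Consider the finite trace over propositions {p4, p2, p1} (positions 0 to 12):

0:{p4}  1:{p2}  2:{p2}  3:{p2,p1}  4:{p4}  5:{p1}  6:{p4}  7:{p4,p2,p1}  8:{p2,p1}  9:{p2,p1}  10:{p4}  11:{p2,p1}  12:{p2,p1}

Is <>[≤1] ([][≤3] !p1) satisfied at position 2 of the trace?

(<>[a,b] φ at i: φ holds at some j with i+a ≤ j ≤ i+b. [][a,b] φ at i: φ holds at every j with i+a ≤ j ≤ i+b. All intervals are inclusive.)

Does not hold

Check [][≤3] !p1 at each j in [2,3]:
  j=2: fails at 3
  j=3: fails at 3
No position in the window satisfies it → formula fails.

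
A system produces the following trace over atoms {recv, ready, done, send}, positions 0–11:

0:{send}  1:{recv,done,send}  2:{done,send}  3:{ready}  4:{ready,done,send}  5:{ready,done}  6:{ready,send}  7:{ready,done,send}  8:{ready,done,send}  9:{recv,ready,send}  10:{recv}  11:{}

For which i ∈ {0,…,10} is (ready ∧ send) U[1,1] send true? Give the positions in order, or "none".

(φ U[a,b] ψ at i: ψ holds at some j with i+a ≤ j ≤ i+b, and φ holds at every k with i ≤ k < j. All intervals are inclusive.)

6, 7, 8

Evaluate at each i in [0,10]:
  i=0: ✗ (lhs fails at k=0 before rhs at j=1)
  i=1: ✗ (lhs fails at k=1 before rhs at j=2)
  i=2: ✗ (no rhs in [3,3])
  i=3: ✗ (lhs fails at k=3 before rhs at j=4)
  i=4: ✗ (no rhs in [5,5])
  i=5: ✗ (lhs fails at k=5 before rhs at j=6)
  i=6: ✓ (rhs at j=7; lhs holds on [6,6])
  i=7: ✓ (rhs at j=8; lhs holds on [7,7])
  i=8: ✓ (rhs at j=9; lhs holds on [8,8])
  i=9: ✗ (no rhs in [10,10])
  i=10: ✗ (no rhs in [11,11])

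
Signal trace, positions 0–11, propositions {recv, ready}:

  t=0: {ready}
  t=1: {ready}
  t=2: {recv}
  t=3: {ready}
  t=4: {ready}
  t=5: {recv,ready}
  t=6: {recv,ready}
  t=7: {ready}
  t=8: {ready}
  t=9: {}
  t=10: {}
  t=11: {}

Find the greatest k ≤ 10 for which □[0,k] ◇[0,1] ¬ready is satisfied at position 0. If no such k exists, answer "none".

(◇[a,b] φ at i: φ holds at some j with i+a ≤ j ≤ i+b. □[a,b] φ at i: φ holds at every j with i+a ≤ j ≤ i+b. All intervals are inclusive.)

none

◇[0,1] ¬ready must hold from j=0 onward; find where it first fails.
  j=0: fails → no k works.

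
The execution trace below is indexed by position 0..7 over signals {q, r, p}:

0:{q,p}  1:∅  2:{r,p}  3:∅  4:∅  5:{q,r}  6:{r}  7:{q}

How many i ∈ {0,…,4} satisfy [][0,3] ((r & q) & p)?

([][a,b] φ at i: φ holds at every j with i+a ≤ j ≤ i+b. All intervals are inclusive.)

0

Evaluate at each i in [0,4]:
  i=0: ✗ (fails at j=0)
  i=1: ✗ (fails at j=1)
  i=2: ✗ (fails at j=2)
  i=3: ✗ (fails at j=3)
  i=4: ✗ (fails at j=4)
Positions where it holds: {} → 0.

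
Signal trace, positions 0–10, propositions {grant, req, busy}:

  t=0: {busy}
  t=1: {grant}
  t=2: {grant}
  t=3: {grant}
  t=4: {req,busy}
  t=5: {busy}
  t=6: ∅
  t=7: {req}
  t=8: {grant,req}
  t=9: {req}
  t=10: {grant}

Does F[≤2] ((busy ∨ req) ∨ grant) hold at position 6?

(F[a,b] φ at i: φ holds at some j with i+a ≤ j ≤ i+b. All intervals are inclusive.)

Check ((busy ∨ req) ∨ grant) at each j in [6,8]:
  j=6: false
  j=7: true
  j=8: true
Found at j=7 → formula holds.

Yes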